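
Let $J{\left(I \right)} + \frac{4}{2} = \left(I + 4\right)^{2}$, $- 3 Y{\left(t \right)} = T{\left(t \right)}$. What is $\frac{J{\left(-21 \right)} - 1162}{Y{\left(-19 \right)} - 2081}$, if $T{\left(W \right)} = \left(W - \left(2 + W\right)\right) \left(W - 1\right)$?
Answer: $\frac{2625}{6283} \approx 0.41779$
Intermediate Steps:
$T{\left(W \right)} = 2 - 2 W$ ($T{\left(W \right)} = - 2 \left(-1 + W\right) = 2 - 2 W$)
$Y{\left(t \right)} = - \frac{2}{3} + \frac{2 t}{3}$ ($Y{\left(t \right)} = - \frac{2 - 2 t}{3} = - \frac{2}{3} + \frac{2 t}{3}$)
$J{\left(I \right)} = -2 + \left(4 + I\right)^{2}$ ($J{\left(I \right)} = -2 + \left(I + 4\right)^{2} = -2 + \left(4 + I\right)^{2}$)
$\frac{J{\left(-21 \right)} - 1162}{Y{\left(-19 \right)} - 2081} = \frac{\left(-2 + \left(4 - 21\right)^{2}\right) - 1162}{\left(- \frac{2}{3} + \frac{2}{3} \left(-19\right)\right) - 2081} = \frac{\left(-2 + \left(-17\right)^{2}\right) - 1162}{\left(- \frac{2}{3} - \frac{38}{3}\right) - 2081} = \frac{\left(-2 + 289\right) - 1162}{- \frac{40}{3} - 2081} = \frac{287 - 1162}{- \frac{6283}{3}} = \left(-875\right) \left(- \frac{3}{6283}\right) = \frac{2625}{6283}$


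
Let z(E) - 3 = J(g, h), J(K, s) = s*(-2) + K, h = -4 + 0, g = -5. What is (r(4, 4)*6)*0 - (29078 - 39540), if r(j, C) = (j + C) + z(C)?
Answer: 10462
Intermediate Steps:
h = -4
J(K, s) = K - 2*s (J(K, s) = -2*s + K = K - 2*s)
z(E) = 6 (z(E) = 3 + (-5 - 2*(-4)) = 3 + (-5 + 8) = 3 + 3 = 6)
r(j, C) = 6 + C + j (r(j, C) = (j + C) + 6 = (C + j) + 6 = 6 + C + j)
(r(4, 4)*6)*0 - (29078 - 39540) = ((6 + 4 + 4)*6)*0 - (29078 - 39540) = (14*6)*0 - 1*(-10462) = 84*0 + 10462 = 0 + 10462 = 10462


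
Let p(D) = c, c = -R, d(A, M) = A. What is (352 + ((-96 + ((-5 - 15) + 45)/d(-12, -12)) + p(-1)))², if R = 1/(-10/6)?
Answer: 233203441/3600 ≈ 64779.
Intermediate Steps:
R = -⅗ (R = 1/(-10*⅙) = 1/(-5/3) = -⅗ ≈ -0.60000)
c = ⅗ (c = -1*(-⅗) = ⅗ ≈ 0.60000)
p(D) = ⅗
(352 + ((-96 + ((-5 - 15) + 45)/d(-12, -12)) + p(-1)))² = (352 + ((-96 + ((-5 - 15) + 45)/(-12)) + ⅗))² = (352 + ((-96 + (-20 + 45)*(-1/12)) + ⅗))² = (352 + ((-96 + 25*(-1/12)) + ⅗))² = (352 + ((-96 - 25/12) + ⅗))² = (352 + (-1177/12 + ⅗))² = (352 - 5849/60)² = (15271/60)² = 233203441/3600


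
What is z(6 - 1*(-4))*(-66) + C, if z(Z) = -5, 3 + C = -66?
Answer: 261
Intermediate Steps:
C = -69 (C = -3 - 66 = -69)
z(6 - 1*(-4))*(-66) + C = -5*(-66) - 69 = 330 - 69 = 261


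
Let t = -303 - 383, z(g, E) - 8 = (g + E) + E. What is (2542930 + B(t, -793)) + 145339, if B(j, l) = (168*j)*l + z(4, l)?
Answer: 94078359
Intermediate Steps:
z(g, E) = 8 + g + 2*E (z(g, E) = 8 + ((g + E) + E) = 8 + ((E + g) + E) = 8 + (g + 2*E) = 8 + g + 2*E)
t = -686
B(j, l) = 12 + 2*l + 168*j*l (B(j, l) = (168*j)*l + (8 + 4 + 2*l) = 168*j*l + (12 + 2*l) = 12 + 2*l + 168*j*l)
(2542930 + B(t, -793)) + 145339 = (2542930 + (12 + 2*(-793) + 168*(-686)*(-793))) + 145339 = (2542930 + (12 - 1586 + 91391664)) + 145339 = (2542930 + 91390090) + 145339 = 93933020 + 145339 = 94078359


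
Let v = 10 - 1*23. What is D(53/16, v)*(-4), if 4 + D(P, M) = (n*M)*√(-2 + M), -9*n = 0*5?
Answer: 16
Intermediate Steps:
v = -13 (v = 10 - 23 = -13)
n = 0 (n = -0*5 = -⅑*0 = 0)
D(P, M) = -4 (D(P, M) = -4 + (0*M)*√(-2 + M) = -4 + 0*√(-2 + M) = -4 + 0 = -4)
D(53/16, v)*(-4) = -4*(-4) = 16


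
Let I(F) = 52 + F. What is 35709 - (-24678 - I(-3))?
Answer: 60436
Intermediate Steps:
35709 - (-24678 - I(-3)) = 35709 - (-24678 - (52 - 3)) = 35709 - (-24678 - 1*49) = 35709 - (-24678 - 49) = 35709 - 1*(-24727) = 35709 + 24727 = 60436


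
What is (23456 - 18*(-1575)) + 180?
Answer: 51986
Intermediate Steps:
(23456 - 18*(-1575)) + 180 = (23456 + 28350) + 180 = 51806 + 180 = 51986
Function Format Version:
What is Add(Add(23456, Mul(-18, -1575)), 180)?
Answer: 51986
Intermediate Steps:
Add(Add(23456, Mul(-18, -1575)), 180) = Add(Add(23456, 28350), 180) = Add(51806, 180) = 51986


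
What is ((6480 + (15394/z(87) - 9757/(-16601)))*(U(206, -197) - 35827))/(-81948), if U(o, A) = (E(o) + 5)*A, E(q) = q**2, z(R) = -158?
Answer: 5857664440031792/8956090091 ≈ 6.5404e+5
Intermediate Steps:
U(o, A) = A*(5 + o**2) (U(o, A) = (o**2 + 5)*A = (5 + o**2)*A = A*(5 + o**2))
((6480 + (15394/z(87) - 9757/(-16601)))*(U(206, -197) - 35827))/(-81948) = ((6480 + (15394/(-158) - 9757/(-16601)))*(-197*(5 + 206**2) - 35827))/(-81948) = ((6480 + (15394*(-1/158) - 9757*(-1/16601)))*(-197*(5 + 42436) - 35827))*(-1/81948) = ((6480 + (-7697/79 + 9757/16601))*(-197*42441 - 35827))*(-1/81948) = ((6480 - 127007094/1311479)*(-8360877 - 35827))*(-1/81948) = ((8371376826/1311479)*(-8396704))*(-1/81948) = -70291973280381504/1311479*(-1/81948) = 5857664440031792/8956090091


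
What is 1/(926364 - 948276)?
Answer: -1/21912 ≈ -4.5637e-5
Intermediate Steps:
1/(926364 - 948276) = 1/(-21912) = -1/21912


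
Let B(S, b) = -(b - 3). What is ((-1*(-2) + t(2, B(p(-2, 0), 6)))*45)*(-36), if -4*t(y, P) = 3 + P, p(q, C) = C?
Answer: -3240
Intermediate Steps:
B(S, b) = 3 - b (B(S, b) = -(-3 + b) = 3 - b)
t(y, P) = -¾ - P/4 (t(y, P) = -(3 + P)/4 = -¾ - P/4)
((-1*(-2) + t(2, B(p(-2, 0), 6)))*45)*(-36) = ((-1*(-2) + (-¾ - (3 - 1*6)/4))*45)*(-36) = ((2 + (-¾ - (3 - 6)/4))*45)*(-36) = ((2 + (-¾ - ¼*(-3)))*45)*(-36) = ((2 + (-¾ + ¾))*45)*(-36) = ((2 + 0)*45)*(-36) = (2*45)*(-36) = 90*(-36) = -3240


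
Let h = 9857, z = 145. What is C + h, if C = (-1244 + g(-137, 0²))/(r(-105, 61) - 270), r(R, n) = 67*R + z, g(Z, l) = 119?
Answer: 14115449/1432 ≈ 9857.2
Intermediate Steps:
r(R, n) = 145 + 67*R (r(R, n) = 67*R + 145 = 145 + 67*R)
C = 225/1432 (C = (-1244 + 119)/((145 + 67*(-105)) - 270) = -1125/((145 - 7035) - 270) = -1125/(-6890 - 270) = -1125/(-7160) = -1125*(-1/7160) = 225/1432 ≈ 0.15712)
C + h = 225/1432 + 9857 = 14115449/1432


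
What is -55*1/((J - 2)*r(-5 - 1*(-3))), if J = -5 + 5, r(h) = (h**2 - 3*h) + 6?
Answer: 55/32 ≈ 1.7188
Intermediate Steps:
r(h) = 6 + h**2 - 3*h
J = 0
-55*1/((J - 2)*r(-5 - 1*(-3))) = -55*1/((0 - 2)*(6 + (-5 - 1*(-3))**2 - 3*(-5 - 1*(-3)))) = -55*(-1/(2*(6 + (-5 + 3)**2 - 3*(-5 + 3)))) = -55*(-1/(2*(6 + (-2)**2 - 3*(-2)))) = -55*(-1/(2*(6 + 4 + 6))) = -55/(16*(-2)) = -55/(-32) = -55*(-1/32) = 55/32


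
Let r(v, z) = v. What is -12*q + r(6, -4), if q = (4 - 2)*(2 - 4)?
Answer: 54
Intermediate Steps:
q = -4 (q = 2*(-2) = -4)
-12*q + r(6, -4) = -12*(-4) + 6 = 48 + 6 = 54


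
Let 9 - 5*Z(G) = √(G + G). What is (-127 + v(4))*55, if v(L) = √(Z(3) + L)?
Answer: -6985 + 11*√(145 - 5*√6) ≈ -6858.3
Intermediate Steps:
Z(G) = 9/5 - √2*√G/5 (Z(G) = 9/5 - √(G + G)/5 = 9/5 - √2*√G/5)
v(L) = √(9/5 + L - √6/5) (v(L) = √((9/5 - √2*√3/5) + L) = √((9/5 - √6/5) + L) = √(9/5 + L - √6/5))
(-127 + v(4))*55 = (-127 + √(45 - 5*√6 + 25*4)/5)*55 = (-127 + √(45 - 5*√6 + 100)/5)*55 = (-127 + √(145 - 5*√6)/5)*55 = -6985 + 11*√(145 - 5*√6)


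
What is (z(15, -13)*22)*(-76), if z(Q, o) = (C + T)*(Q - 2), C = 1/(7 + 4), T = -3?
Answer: 63232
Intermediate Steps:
C = 1/11 ≈ 0.090909
z(Q, o) = 64/11 - 32*Q/11 (z(Q, o) = (1/11 - 3)*(Q - 2) = -32*(-2 + Q)/11 = 64/11 - 32*Q/11)
(z(15, -13)*22)*(-76) = ((64/11 - 32/11*15)*22)*(-76) = ((64/11 - 480/11)*22)*(-76) = -416/11*22*(-76) = -832*(-76) = 63232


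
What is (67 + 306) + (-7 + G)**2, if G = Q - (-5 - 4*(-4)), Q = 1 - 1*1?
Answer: 697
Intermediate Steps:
Q = 0 (Q = 1 - 1 = 0)
G = -11 (G = 0 - (-5 - 4*(-4)) = 0 - (-5 + 16) = 0 - 1*11 = 0 - 11 = -11)
(67 + 306) + (-7 + G)**2 = (67 + 306) + (-7 - 11)**2 = 373 + (-18)**2 = 373 + 324 = 697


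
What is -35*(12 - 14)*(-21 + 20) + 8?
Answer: -62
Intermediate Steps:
-35*(12 - 14)*(-21 + 20) + 8 = -(-70)*(-1) + 8 = -35*2 + 8 = -70 + 8 = -62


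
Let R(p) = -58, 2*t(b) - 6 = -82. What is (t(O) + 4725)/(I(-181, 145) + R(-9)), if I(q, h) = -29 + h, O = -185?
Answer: 4687/58 ≈ 80.810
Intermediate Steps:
t(b) = -38 (t(b) = 3 + (1/2)*(-82) = 3 - 41 = -38)
(t(O) + 4725)/(I(-181, 145) + R(-9)) = (-38 + 4725)/((-29 + 145) - 58) = 4687/(116 - 58) = 4687/58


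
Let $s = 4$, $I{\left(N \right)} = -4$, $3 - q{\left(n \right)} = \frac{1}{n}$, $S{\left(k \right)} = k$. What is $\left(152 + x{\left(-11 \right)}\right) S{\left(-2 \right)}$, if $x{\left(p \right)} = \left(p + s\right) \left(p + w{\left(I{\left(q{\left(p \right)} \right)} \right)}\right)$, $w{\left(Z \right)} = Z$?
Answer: $-514$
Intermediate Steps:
$q{\left(n \right)} = 3 - \frac{1}{n}$
$x{\left(p \right)} = \left(-4 + p\right) \left(4 + p\right)$ ($x{\left(p \right)} = \left(p + 4\right) \left(p - 4\right) = \left(4 + p\right) \left(-4 + p\right) = \left(-4 + p\right) \left(4 + p\right)$)
$\left(152 + x{\left(-11 \right)}\right) S{\left(-2 \right)} = \left(152 - \left(16 - \left(-11\right)^{2}\right)\right) \left(-2\right) = \left(152 + \left(-16 + 121\right)\right) \left(-2\right) = \left(152 + 105\right) \left(-2\right) = 257 \left(-2\right) = -514$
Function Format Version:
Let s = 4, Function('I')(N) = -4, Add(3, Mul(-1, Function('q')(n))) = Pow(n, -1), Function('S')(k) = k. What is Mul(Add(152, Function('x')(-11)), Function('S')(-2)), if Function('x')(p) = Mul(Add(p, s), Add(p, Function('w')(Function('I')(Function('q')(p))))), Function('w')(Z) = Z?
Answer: -514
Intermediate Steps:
Function('q')(n) = Add(3, Mul(-1, Pow(n, -1)))
Function('x')(p) = Mul(Add(-4, p), Add(4, p)) (Function('x')(p) = Mul(Add(p, 4), Add(p, -4)) = Mul(Add(4, p), Add(-4, p)) = Mul(Add(-4, p), Add(4, p)))
Mul(Add(152, Function('x')(-11)), Function('S')(-2)) = Mul(Add(152, Add(-16, Pow(-11, 2))), -2) = Mul(Add(152, Add(-16, 121)), -2) = Mul(Add(152, 105), -2) = Mul(257, -2) = -514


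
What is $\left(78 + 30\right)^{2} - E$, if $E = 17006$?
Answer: $-5342$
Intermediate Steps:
$\left(78 + 30\right)^{2} - E = \left(78 + 30\right)^{2} - 17006 = 108^{2} - 17006 = 11664 - 17006 = -5342$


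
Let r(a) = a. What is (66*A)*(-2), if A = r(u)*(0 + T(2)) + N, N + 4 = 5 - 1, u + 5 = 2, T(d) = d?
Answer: 792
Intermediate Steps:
u = -3 (u = -5 + 2 = -3)
N = 0 (N = -4 + (5 - 1) = -4 + 4 = 0)
A = -6 (A = -3*(0 + 2) + 0 = -3*2 + 0 = -6 + 0 = -6)
(66*A)*(-2) = (66*(-6))*(-2) = -396*(-2) = 792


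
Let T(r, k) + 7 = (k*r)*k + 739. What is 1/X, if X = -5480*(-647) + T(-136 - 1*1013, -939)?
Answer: -1/1009551137 ≈ -9.9054e-10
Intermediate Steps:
T(r, k) = 732 + r*k² (T(r, k) = -7 + ((k*r)*k + 739) = -7 + (r*k² + 739) = -7 + (739 + r*k²) = 732 + r*k²)
X = -1009551137 (X = -5480*(-647) + (732 + (-136 - 1*1013)*(-939)²) = 3545560 + (732 + (-136 - 1013)*881721) = 3545560 + (732 - 1149*881721) = 3545560 + (732 - 1013097429) = 3545560 - 1013096697 = -1009551137)
1/X = 1/(-1009551137) = -1/1009551137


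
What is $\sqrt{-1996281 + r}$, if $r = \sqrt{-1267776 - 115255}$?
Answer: $\sqrt{-1996281 + i \sqrt{1383031}} \approx 0.416 + 1412.9 i$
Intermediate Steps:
$r = i \sqrt{1383031}$ ($r = \sqrt{-1383031} = i \sqrt{1383031} \approx 1176.0 i$)
$\sqrt{-1996281 + r} = \sqrt{-1996281 + i \sqrt{1383031}}$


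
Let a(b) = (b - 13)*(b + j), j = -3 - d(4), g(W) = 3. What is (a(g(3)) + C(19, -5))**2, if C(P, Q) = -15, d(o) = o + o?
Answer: 4225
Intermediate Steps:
d(o) = 2*o
j = -11 (j = -3 - 2*4 = -3 - 1*8 = -3 - 8 = -11)
a(b) = (-13 + b)*(-11 + b) (a(b) = (b - 13)*(b - 11) = (-13 + b)*(-11 + b))
(a(g(3)) + C(19, -5))**2 = ((143 + 3**2 - 24*3) - 15)**2 = ((143 + 9 - 72) - 15)**2 = (80 - 15)**2 = 65**2 = 4225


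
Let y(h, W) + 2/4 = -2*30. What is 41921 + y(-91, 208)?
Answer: 83721/2 ≈ 41861.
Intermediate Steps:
y(h, W) = -121/2 (y(h, W) = -1/2 - 2*30 = -1/2 - 60 = -121/2)
41921 + y(-91, 208) = 41921 - 121/2 = 83721/2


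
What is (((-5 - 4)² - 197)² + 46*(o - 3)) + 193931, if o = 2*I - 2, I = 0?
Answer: 207157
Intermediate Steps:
o = -2 (o = 2*0 - 2 = 0 - 2 = -2)
(((-5 - 4)² - 197)² + 46*(o - 3)) + 193931 = (((-5 - 4)² - 197)² + 46*(-2 - 3)) + 193931 = (((-9)² - 197)² + 46*(-5)) + 193931 = ((81 - 197)² - 230) + 193931 = ((-116)² - 230) + 193931 = (13456 - 230) + 193931 = 13226 + 193931 = 207157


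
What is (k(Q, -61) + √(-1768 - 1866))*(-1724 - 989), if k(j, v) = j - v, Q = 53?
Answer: -309282 - 2713*I*√3634 ≈ -3.0928e+5 - 1.6355e+5*I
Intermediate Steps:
(k(Q, -61) + √(-1768 - 1866))*(-1724 - 989) = ((53 - 1*(-61)) + √(-1768 - 1866))*(-1724 - 989) = ((53 + 61) + √(-3634))*(-2713) = (114 + I*√3634)*(-2713) = -309282 - 2713*I*√3634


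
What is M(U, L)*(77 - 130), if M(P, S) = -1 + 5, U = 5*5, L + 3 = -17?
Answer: -212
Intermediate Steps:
L = -20 (L = -3 - 17 = -20)
U = 25
M(P, S) = 4
M(U, L)*(77 - 130) = 4*(77 - 130) = 4*(-53) = -212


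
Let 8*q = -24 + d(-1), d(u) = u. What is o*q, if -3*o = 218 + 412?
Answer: 2625/4 ≈ 656.25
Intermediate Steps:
o = -210 (o = -(218 + 412)/3 = -1/3*630 = -210)
q = -25/8 (q = (-24 - 1)/8 = (1/8)*(-25) = -25/8 ≈ -3.1250)
o*q = -210*(-25/8) = 2625/4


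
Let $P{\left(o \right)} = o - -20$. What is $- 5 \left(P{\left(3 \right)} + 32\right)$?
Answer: $-275$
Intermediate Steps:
$P{\left(o \right)} = 20 + o$ ($P{\left(o \right)} = o + 20 = 20 + o$)
$- 5 \left(P{\left(3 \right)} + 32\right) = - 5 \left(\left(20 + 3\right) + 32\right) = - 5 \left(23 + 32\right) = \left(-5\right) 55 = -275$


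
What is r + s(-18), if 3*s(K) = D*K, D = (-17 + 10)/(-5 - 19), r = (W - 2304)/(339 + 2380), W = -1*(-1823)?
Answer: -20957/10876 ≈ -1.9269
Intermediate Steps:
W = 1823
r = -481/2719 (r = (1823 - 2304)/(339 + 2380) = -481/2719 ≈ -0.17690)
D = 7/24 (D = -7/(-24) = -7*(-1/24) = 7/24 ≈ 0.29167)
s(K) = 7*K/72 (s(K) = (7*K/24)/3 = 7*K/72)
r + s(-18) = -481/2719 + (7/72)*(-18) = -481/2719 - 7/4 = -20957/10876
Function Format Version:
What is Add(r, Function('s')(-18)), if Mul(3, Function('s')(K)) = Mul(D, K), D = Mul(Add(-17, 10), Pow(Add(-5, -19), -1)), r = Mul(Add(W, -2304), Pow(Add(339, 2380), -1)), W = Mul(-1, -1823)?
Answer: Rational(-20957, 10876) ≈ -1.9269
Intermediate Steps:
W = 1823
r = Rational(-481, 2719) (r = Mul(Add(1823, -2304), Pow(Add(339, 2380), -1)) = Mul(-481, Pow(2719, -1)) = Mul(-481, Rational(1, 2719)) = Rational(-481, 2719) ≈ -0.17690)
D = Rational(7, 24) (D = Mul(-7, Pow(-24, -1)) = Mul(-7, Rational(-1, 24)) = Rational(7, 24) ≈ 0.29167)
Function('s')(K) = Mul(Rational(7, 72), K) (Function('s')(K) = Mul(Rational(1, 3), Mul(Rational(7, 24), K)) = Mul(Rational(7, 72), K))
Add(r, Function('s')(-18)) = Add(Rational(-481, 2719), Mul(Rational(7, 72), -18)) = Add(Rational(-481, 2719), Rational(-7, 4)) = Rational(-20957, 10876)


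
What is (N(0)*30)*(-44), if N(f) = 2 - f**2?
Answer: -2640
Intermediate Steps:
(N(0)*30)*(-44) = ((2 - 1*0**2)*30)*(-44) = ((2 - 1*0)*30)*(-44) = ((2 + 0)*30)*(-44) = (2*30)*(-44) = 60*(-44) = -2640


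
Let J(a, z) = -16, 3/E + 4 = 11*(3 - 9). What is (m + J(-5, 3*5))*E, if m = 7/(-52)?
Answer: 2517/3640 ≈ 0.69148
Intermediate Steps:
E = -3/70 (E = 3/(-4 + 11*(3 - 9)) = 3/(-4 + 11*(-6)) = 3/(-4 - 66) = 3/(-70) = 3*(-1/70) = -3/70 ≈ -0.042857)
m = -7/52 (m = 7*(-1/52) = -7/52 ≈ -0.13462)
(m + J(-5, 3*5))*E = (-7/52 - 16)*(-3/70) = -839/52*(-3/70) = 2517/3640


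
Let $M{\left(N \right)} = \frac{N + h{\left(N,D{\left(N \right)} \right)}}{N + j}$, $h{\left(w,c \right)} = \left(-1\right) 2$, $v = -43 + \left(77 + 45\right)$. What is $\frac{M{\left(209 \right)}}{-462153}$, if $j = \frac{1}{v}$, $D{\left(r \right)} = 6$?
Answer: $- \frac{1817}{847896704} \approx -2.143 \cdot 10^{-6}$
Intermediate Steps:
$v = 79$ ($v = -43 + 122 = 79$)
$h{\left(w,c \right)} = -2$
$j = \frac{1}{79} \approx 0.012658$
$M{\left(N \right)} = \frac{-2 + N}{\frac{1}{79} + N}$ ($M{\left(N \right)} = \frac{N - 2}{N + \frac{1}{79}} = \frac{-2 + N}{\frac{1}{79} + N}$)
$\frac{M{\left(209 \right)}}{-462153} = \frac{79 \frac{1}{1 + 79 \cdot 209} \left(-2 + 209\right)}{-462153} = 79 \frac{1}{1 + 16511} \cdot 207 \left(- \frac{1}{462153}\right) = 79 \cdot \frac{1}{16512} \cdot 207 \left(- \frac{1}{462153}\right) = \frac{5451}{5504} \left(- \frac{1}{462153}\right) = - \frac{1817}{847896704}$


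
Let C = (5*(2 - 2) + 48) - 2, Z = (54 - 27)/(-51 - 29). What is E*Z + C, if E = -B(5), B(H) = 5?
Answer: 763/16 ≈ 47.688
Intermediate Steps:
Z = -27/80 (Z = 27/(-80) = 27*(-1/80) = -27/80 ≈ -0.33750)
E = -5 (E = -1*5 = -5)
C = 46 (C = (5*0 + 48) - 2 = (0 + 48) - 2 = 48 - 2 = 46)
E*Z + C = -5*(-27/80) + 46 = 27/16 + 46 = 763/16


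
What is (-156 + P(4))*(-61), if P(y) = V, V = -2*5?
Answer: 10126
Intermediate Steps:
V = -10
P(y) = -10
(-156 + P(4))*(-61) = (-156 - 10)*(-61) = -166*(-61) = 10126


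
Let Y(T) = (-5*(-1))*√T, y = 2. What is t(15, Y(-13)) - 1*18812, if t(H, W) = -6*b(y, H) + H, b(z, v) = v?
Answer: -18887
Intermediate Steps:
Y(T) = 5*√T
t(H, W) = -5*H (t(H, W) = -6*H + H = -5*H)
t(15, Y(-13)) - 1*18812 = -5*15 - 1*18812 = -75 - 18812 = -18887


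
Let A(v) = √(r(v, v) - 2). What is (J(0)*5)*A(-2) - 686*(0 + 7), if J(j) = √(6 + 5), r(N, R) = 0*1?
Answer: -4802 + 5*I*√22 ≈ -4802.0 + 23.452*I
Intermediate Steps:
r(N, R) = 0
J(j) = √11
A(v) = I*√2 (A(v) = √(0 - 2) = √(-2) = I*√2)
(J(0)*5)*A(-2) - 686*(0 + 7) = (√11*5)*(I*√2) - 686*(0 + 7) = (5*√11)*(I*√2) - 686*7 = 5*I*√22 - 98*49 = 5*I*√22 - 4802 = -4802 + 5*I*√22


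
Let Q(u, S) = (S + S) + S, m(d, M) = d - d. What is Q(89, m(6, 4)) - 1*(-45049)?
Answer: 45049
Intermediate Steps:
m(d, M) = 0
Q(u, S) = 3*S (Q(u, S) = 2*S + S = 3*S)
Q(89, m(6, 4)) - 1*(-45049) = 3*0 - 1*(-45049) = 0 + 45049 = 45049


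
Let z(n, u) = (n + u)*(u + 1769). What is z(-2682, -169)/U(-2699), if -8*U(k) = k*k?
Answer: 36492800/7284601 ≈ 5.0096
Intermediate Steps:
U(k) = -k²/8 (U(k) = -k*k/8 = -k²/8)
z(n, u) = (1769 + u)*(n + u) (z(n, u) = (n + u)*(1769 + u) = (1769 + u)*(n + u))
z(-2682, -169)/U(-2699) = ((-169)² + 1769*(-2682) + 1769*(-169) - 2682*(-169))/((-⅛*(-2699)²)) = (28561 - 4744458 - 298961 + 453258)/((-⅛*7284601)) = -4561600/(-7284601/8) = -4561600*(-8/7284601) = 36492800/7284601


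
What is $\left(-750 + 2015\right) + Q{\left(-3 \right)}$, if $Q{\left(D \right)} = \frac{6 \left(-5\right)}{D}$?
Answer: $1275$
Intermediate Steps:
$Q{\left(D \right)} = - \frac{30}{D}$
$\left(-750 + 2015\right) + Q{\left(-3 \right)} = \left(-750 + 2015\right) - \frac{30}{-3} = 1265 - -10 = 1265 + 10 = 1275$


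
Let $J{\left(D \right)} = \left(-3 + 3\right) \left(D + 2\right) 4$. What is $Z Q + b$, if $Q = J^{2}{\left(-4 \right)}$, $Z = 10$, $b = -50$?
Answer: $-50$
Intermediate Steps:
$J{\left(D \right)} = 0$ ($J{\left(D \right)} = 0 \left(2 + D\right) 4 = 0 \cdot 4 = 0$)
$Q = 0$ ($Q = 0^{2} = 0$)
$Z Q + b = 10 \cdot 0 - 50 = 0 - 50 = -50$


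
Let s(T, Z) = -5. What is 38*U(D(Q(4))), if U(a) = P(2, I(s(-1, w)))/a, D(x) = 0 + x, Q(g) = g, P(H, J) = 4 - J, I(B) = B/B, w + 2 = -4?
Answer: 57/2 ≈ 28.500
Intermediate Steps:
w = -6 (w = -2 - 4 = -6)
I(B) = 1
D(x) = x
U(a) = 3/a (U(a) = (4 - 1*1)/a = (4 - 1)/a = 3/a)
38*U(D(Q(4))) = 38*(3/4) = 38*(3*(¼)) = 38*(¾) = 57/2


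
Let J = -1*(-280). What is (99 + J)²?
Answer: 143641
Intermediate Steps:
J = 280
(99 + J)² = (99 + 280)² = 379² = 143641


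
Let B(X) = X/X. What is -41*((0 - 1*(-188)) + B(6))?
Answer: -7749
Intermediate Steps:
B(X) = 1
-41*((0 - 1*(-188)) + B(6)) = -41*((0 - 1*(-188)) + 1) = -41*((0 + 188) + 1) = -41*(188 + 1) = -41*189 = -7749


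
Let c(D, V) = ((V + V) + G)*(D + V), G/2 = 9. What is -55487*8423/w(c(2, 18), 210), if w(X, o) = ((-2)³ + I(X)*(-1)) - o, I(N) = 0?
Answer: 467367001/218 ≈ 2.1439e+6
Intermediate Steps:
G = 18 (G = 2*9 = 18)
c(D, V) = (18 + 2*V)*(D + V) (c(D, V) = ((V + V) + 18)*(D + V) = (2*V + 18)*(D + V) = (18 + 2*V)*(D + V))
w(X, o) = -8 - o (w(X, o) = ((-2)³ + 0*(-1)) - o = (-8 + 0) - o = -8 - o)
-55487*8423/w(c(2, 18), 210) = -55487*8423/(-8 - 1*210) = -55487*8423/(-8 - 210) = -55487/((-218*1/8423)) = -55487/(-218/8423) = -55487*(-8423/218) = 467367001/218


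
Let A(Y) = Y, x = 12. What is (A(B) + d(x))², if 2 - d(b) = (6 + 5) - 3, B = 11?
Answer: 25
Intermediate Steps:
d(b) = -6 (d(b) = 2 - ((6 + 5) - 3) = 2 - (11 - 3) = 2 - 1*8 = 2 - 8 = -6)
(A(B) + d(x))² = (11 - 6)² = 5² = 25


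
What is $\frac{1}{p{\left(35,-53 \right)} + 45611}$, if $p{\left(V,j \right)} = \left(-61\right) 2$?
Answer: $\frac{1}{45489} \approx 2.1983 \cdot 10^{-5}$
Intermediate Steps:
$p{\left(V,j \right)} = -122$
$\frac{1}{p{\left(35,-53 \right)} + 45611} = \frac{1}{-122 + 45611} = \frac{1}{45489}$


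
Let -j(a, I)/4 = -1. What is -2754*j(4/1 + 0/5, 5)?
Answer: -11016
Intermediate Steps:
j(a, I) = 4 (j(a, I) = -4*(-1) = 4)
-2754*j(4/1 + 0/5, 5) = -2754*4 = -11016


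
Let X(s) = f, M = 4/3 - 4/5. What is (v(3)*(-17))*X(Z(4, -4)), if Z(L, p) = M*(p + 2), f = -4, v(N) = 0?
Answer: 0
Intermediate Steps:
M = 8/15 (M = 4*(1/3) - 4*1/5 = 4/3 - 4/5 = 8/15 ≈ 0.53333)
Z(L, p) = 16/15 + 8*p/15 (Z(L, p) = 8*(p + 2)/15 = 8*(2 + p)/15 = 16/15 + 8*p/15)
X(s) = -4
(v(3)*(-17))*X(Z(4, -4)) = (0*(-17))*(-4) = 0*(-4) = 0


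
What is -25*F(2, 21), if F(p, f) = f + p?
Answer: -575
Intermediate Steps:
-25*F(2, 21) = -25*(21 + 2) = -25*23 = -575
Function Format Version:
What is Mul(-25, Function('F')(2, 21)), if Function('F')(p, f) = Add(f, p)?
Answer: -575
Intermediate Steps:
Mul(-25, Function('F')(2, 21)) = Mul(-25, Add(21, 2)) = Mul(-25, 23) = -575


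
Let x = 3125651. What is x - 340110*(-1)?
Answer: 3465761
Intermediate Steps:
x - 340110*(-1) = 3125651 - 340110*(-1) = 3125651 + 340110 = 3465761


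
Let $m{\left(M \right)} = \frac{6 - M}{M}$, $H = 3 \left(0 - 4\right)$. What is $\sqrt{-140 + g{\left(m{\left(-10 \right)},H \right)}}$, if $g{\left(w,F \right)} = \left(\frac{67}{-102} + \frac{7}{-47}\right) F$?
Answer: $\frac{i \sqrt{83203066}}{799} \approx 11.416 i$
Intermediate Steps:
$H = -12$ ($H = 3 \left(-4\right) = -12$)
$m{\left(M \right)} = \frac{6 - M}{M}$
$g{\left(w,F \right)} = - \frac{3863 F}{4794}$ ($g{\left(w,F \right)} = \left(67 \left(- \frac{1}{102}\right) + 7 \left(- \frac{1}{47}\right)\right) F = \left(- \frac{67}{102} - \frac{7}{47}\right) F = - \frac{3863 F}{4794}$)
$\sqrt{-140 + g{\left(m{\left(-10 \right)},H \right)}} = \sqrt{-140 - - \frac{7726}{799}} = \sqrt{-140 + \frac{7726}{799}} = \sqrt{- \frac{104134}{799}} = \frac{i \sqrt{83203066}}{799}$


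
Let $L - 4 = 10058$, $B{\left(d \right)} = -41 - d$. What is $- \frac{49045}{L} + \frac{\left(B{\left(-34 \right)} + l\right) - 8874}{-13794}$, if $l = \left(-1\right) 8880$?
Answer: $- \frac{41484629}{11566269} \approx -3.5867$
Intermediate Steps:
$L = 10062$ ($L = 4 + 10058 = 10062$)
$l = -8880$
$- \frac{49045}{L} + \frac{\left(B{\left(-34 \right)} + l\right) - 8874}{-13794} = - \frac{49045}{10062} + \frac{\left(\left(-41 - -34\right) - 8880\right) - 8874}{-13794} = \left(-49045\right) \frac{1}{10062} + \left(\left(\left(-41 + 34\right) - 8880\right) - 8874\right) \left(- \frac{1}{13794}\right) = - \frac{49045}{10062} + \left(\left(-7 - 8880\right) - 8874\right) \left(- \frac{1}{13794}\right) = - \frac{49045}{10062} + \left(-8887 - 8874\right) \left(- \frac{1}{13794}\right) = - \frac{49045}{10062} - - \frac{17761}{13794} = - \frac{49045}{10062} + \frac{17761}{13794} = - \frac{41484629}{11566269}$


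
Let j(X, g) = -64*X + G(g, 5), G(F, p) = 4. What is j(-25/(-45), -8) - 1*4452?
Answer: -40352/9 ≈ -4483.6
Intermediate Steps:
j(X, g) = 4 - 64*X (j(X, g) = -64*X + 4 = 4 - 64*X)
j(-25/(-45), -8) - 1*4452 = (4 - (-1600)/(-45)) - 1*4452 = (4 - (-1600)*(-1)/45) - 4452 = (4 - 64*5/9) - 4452 = (4 - 320/9) - 4452 = -284/9 - 4452 = -40352/9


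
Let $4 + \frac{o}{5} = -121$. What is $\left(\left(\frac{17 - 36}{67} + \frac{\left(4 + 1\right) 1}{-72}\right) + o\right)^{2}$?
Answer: $\frac{9100496990209}{23270976} \approx 3.9107 \cdot 10^{5}$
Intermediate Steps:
$o = -625$ ($o = -20 + 5 \left(-121\right) = -20 - 605 = -625$)
$\left(\left(\frac{17 - 36}{67} + \frac{\left(4 + 1\right) 1}{-72}\right) + o\right)^{2} = \left(\left(\frac{17 - 36}{67} + \frac{\left(4 + 1\right) 1}{-72}\right) - 625\right)^{2} = \left(\left(\left(17 - 36\right) \frac{1}{67} + 5 \cdot 1 \left(- \frac{1}{72}\right)\right) - 625\right)^{2} = \left(\left(\left(-19\right) \frac{1}{67} + 5 \left(- \frac{1}{72}\right)\right) - 625\right)^{2} = \left(\left(- \frac{19}{67} - \frac{5}{72}\right) - 625\right)^{2} = \left(- \frac{1703}{4824} - 625\right)^{2} = \left(- \frac{3016703}{4824}\right)^{2} = \frac{9100496990209}{23270976}$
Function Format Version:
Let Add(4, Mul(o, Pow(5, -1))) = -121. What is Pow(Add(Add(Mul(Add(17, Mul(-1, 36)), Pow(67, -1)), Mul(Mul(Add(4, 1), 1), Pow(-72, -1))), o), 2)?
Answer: Rational(9100496990209, 23270976) ≈ 3.9107e+5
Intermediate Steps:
o = -625 (o = Add(-20, Mul(5, -121)) = Add(-20, -605) = -625)
Pow(Add(Add(Mul(Add(17, Mul(-1, 36)), Pow(67, -1)), Mul(Mul(Add(4, 1), 1), Pow(-72, -1))), o), 2) = Pow(Add(Add(Mul(Add(17, Mul(-1, 36)), Pow(67, -1)), Mul(Mul(Add(4, 1), 1), Pow(-72, -1))), -625), 2) = Pow(Add(Add(Mul(Add(17, -36), Rational(1, 67)), Mul(Mul(5, 1), Rational(-1, 72))), -625), 2) = Pow(Add(Add(Mul(-19, Rational(1, 67)), Mul(5, Rational(-1, 72))), -625), 2) = Pow(Add(Add(Rational(-19, 67), Rational(-5, 72)), -625), 2) = Pow(Add(Rational(-1703, 4824), -625), 2) = Pow(Rational(-3016703, 4824), 2) = Rational(9100496990209, 23270976)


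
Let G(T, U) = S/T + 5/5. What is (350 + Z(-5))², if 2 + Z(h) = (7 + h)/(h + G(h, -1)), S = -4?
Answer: 7722841/64 ≈ 1.2067e+5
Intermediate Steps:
G(T, U) = 1 - 4/T (G(T, U) = -4/T + 5/5 = -4/T + 5*(⅕) = -4/T + 1 = 1 - 4/T)
Z(h) = -2 + (7 + h)/(h + (-4 + h)/h)
(350 + Z(-5))² = (350 + (8 - 1*(-5)² + 5*(-5))/(-4 - 5 + (-5)²))² = (350 + (8 - 1*25 - 25)/(-4 - 5 + 25))² = (350 + (8 - 25 - 25)/16)² = (350 + (1/16)*(-42))² = (350 - 21/8)² = (2779/8)² = 7722841/64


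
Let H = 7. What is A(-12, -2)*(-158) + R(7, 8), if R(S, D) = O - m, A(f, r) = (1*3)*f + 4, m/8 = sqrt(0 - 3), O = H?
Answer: 5063 - 8*I*sqrt(3) ≈ 5063.0 - 13.856*I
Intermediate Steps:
O = 7
m = 8*I*sqrt(3) (m = 8*sqrt(0 - 3) = 8*sqrt(-3) = 8*(I*sqrt(3)) = 8*I*sqrt(3) ≈ 13.856*I)
A(f, r) = 4 + 3*f (A(f, r) = 3*f + 4 = 4 + 3*f)
R(S, D) = 7 - 8*I*sqrt(3)
A(-12, -2)*(-158) + R(7, 8) = (4 + 3*(-12))*(-158) + (7 - 8*I*sqrt(3)) = (4 - 36)*(-158) + (7 - 8*I*sqrt(3)) = -32*(-158) + (7 - 8*I*sqrt(3)) = 5056 + (7 - 8*I*sqrt(3)) = 5063 - 8*I*sqrt(3)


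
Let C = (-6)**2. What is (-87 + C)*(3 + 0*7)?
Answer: -153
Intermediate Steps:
C = 36
(-87 + C)*(3 + 0*7) = (-87 + 36)*(3 + 0*7) = -51*(3 + 0) = -51*3 = -153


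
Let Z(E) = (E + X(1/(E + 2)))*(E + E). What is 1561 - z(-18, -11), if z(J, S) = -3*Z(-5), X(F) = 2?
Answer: 1651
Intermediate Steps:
Z(E) = 2*E*(2 + E) (Z(E) = (E + 2)*(E + E) = (2 + E)*(2*E) = 2*E*(2 + E))
z(J, S) = -90 (z(J, S) = -6*(-5)*(2 - 5) = -6*(-5)*(-3) = -3*30 = -90)
1561 - z(-18, -11) = 1561 - 1*(-90) = 1561 + 90 = 1651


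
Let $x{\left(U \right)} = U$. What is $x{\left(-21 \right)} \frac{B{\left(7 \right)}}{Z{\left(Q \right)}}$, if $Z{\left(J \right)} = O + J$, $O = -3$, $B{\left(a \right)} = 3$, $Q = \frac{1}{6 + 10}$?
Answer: $\frac{1008}{47} \approx 21.447$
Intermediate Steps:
$Q = \frac{1}{16} \approx 0.0625$
$Z{\left(J \right)} = -3 + J$
$x{\left(-21 \right)} \frac{B{\left(7 \right)}}{Z{\left(Q \right)}} = - 21 \frac{3}{-3 + \frac{1}{16}} = - 21 \frac{3}{- \frac{47}{16}} = - 21 \cdot 3 \left(- \frac{16}{47}\right) = \left(-21\right) \left(- \frac{48}{47}\right) = \frac{1008}{47}$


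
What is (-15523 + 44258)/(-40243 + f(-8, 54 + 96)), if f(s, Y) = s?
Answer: -28735/40251 ≈ -0.71389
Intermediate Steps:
(-15523 + 44258)/(-40243 + f(-8, 54 + 96)) = (-15523 + 44258)/(-40243 - 8) = 28735/(-40251) = 28735*(-1/40251) = -28735/40251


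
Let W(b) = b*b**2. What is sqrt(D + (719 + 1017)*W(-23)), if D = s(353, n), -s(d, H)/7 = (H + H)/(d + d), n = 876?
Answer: 2*I*sqrt(657995624251)/353 ≈ 4595.9*I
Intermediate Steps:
W(b) = b**3
s(d, H) = -7*H/d (s(d, H) = -7*(H + H)/(d + d) = -7*2*H/(2*d) = -7*2*H*1/(2*d) = -7*H/d)
D = -6132/353 (D = -7*876/353 = -7*876*1/353 = -6132/353 ≈ -17.371)
sqrt(D + (719 + 1017)*W(-23)) = sqrt(-6132/353 + (719 + 1017)*(-23)**3) = sqrt(-6132/353 + 1736*(-12167)) = sqrt(-6132/353 - 21121912) = sqrt(-7456041068/353) = 2*I*sqrt(657995624251)/353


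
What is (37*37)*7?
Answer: 9583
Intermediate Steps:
(37*37)*7 = 1369*7 = 9583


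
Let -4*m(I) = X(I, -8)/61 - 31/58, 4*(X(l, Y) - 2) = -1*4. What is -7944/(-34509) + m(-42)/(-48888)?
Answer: 610677358483/2652833270976 ≈ 0.23020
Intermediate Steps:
X(l, Y) = 1 (X(l, Y) = 2 + (-1*4)/4 = 2 + (¼)*(-4) = 2 - 1 = 1)
m(I) = 1833/14152 (m(I) = -(1/61 - 31/58)/4 = -¼*(-1833/3538) = 1833/14152)
-7944/(-34509) + m(-42)/(-48888) = -7944/(-34509) + (1833/14152)/(-48888) = -7944*(-1/34509) + (1833/14152)*(-1/48888) = 2648/11503 - 611/230620992 = 610677358483/2652833270976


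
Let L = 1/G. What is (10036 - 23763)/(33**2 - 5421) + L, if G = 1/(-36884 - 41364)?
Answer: -338956609/4332 ≈ -78245.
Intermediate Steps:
G = -1/78248 (G = 1/(-78248) = -1/78248 ≈ -1.2780e-5)
L = -78248 (L = 1/(-1/78248) = -78248)
(10036 - 23763)/(33**2 - 5421) + L = (10036 - 23763)/(33**2 - 5421) - 78248 = -13727/(1089 - 5421) - 78248 = -13727/(-4332) - 78248 = -13727*(-1/4332) - 78248 = 13727/4332 - 78248 = -338956609/4332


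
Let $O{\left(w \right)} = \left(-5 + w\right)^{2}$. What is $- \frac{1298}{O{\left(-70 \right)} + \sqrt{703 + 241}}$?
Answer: $- \frac{7301250}{31639681} + \frac{5192 \sqrt{59}}{31639681} \approx -0.2295$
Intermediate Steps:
$- \frac{1298}{O{\left(-70 \right)} + \sqrt{703 + 241}} = - \frac{1298}{\left(-5 - 70\right)^{2} + \sqrt{703 + 241}} = - \frac{1298}{\left(-75\right)^{2} + \sqrt{944}} = - \frac{1298}{5625 + 4 \sqrt{59}}$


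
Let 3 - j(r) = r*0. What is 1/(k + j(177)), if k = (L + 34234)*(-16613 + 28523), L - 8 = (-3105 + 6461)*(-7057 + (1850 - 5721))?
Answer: -1/436383900657 ≈ -2.2916e-12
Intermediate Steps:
L = -36674360 (L = 8 + (-3105 + 6461)*(-7057 + (1850 - 5721)) = 8 + 3356*(-7057 - 3871) = 8 + 3356*(-10928) = 8 - 36674368 = -36674360)
k = -436383900660 (k = (-36674360 + 34234)*(-16613 + 28523) = -36640126*11910 = -436383900660)
j(r) = 3 (j(r) = 3 - r*0 = 3 - 1*0 = 3 + 0 = 3)
1/(k + j(177)) = 1/(-436383900660 + 3) = 1/(-436383900657) = -1/436383900657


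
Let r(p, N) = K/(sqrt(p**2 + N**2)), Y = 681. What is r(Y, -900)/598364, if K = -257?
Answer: -257*sqrt(141529)/254057575668 ≈ -3.8056e-7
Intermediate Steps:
r(p, N) = -257/sqrt(N**2 + p**2) (r(p, N) = -257/sqrt(p**2 + N**2) = -257/sqrt(N**2 + p**2))
r(Y, -900)/598364 = -257/sqrt((-900)**2 + 681**2)/598364 = -257/sqrt(810000 + 463761)*(1/598364) = -257*sqrt(141529)/424587*(1/598364) = -257*sqrt(141529)/254057575668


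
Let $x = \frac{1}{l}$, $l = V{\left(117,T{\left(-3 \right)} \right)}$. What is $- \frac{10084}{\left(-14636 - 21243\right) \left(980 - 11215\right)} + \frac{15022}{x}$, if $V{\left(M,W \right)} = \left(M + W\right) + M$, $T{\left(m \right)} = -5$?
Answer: $\frac{1263256138009386}{367221565} \approx 3.44 \cdot 10^{6}$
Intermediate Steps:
$V{\left(M,W \right)} = W + 2 M$
$l = 229$ ($l = -5 + 2 \cdot 117 = -5 + 234 = 229$)
$x = \frac{1}{229} \approx 0.0043668$
$- \frac{10084}{\left(-14636 - 21243\right) \left(980 - 11215\right)} + \frac{15022}{x} = - \frac{10084}{\left(-14636 - 21243\right) \left(980 - 11215\right)} + 15022 \frac{1}{\frac{1}{229}} = - \frac{10084}{\left(-35879\right) \left(-10235\right)} + 15022 \cdot 229 = - \frac{10084}{367221565} + 3440038 = \frac{1263256138009386}{367221565}$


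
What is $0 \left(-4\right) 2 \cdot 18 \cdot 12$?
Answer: $0$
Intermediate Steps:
$0 \left(-4\right) 2 \cdot 18 \cdot 12 = 0 \cdot 2 \cdot 18 \cdot 12 = 0 \cdot 18 \cdot 12 = 0 \cdot 12 = 0$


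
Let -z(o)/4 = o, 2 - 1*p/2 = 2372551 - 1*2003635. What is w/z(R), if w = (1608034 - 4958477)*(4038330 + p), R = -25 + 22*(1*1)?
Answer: -5529071911193/6 ≈ -9.2151e+11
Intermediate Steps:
R = -3 (R = -25 + 22*1 = -25 + 22 = -3)
p = -737828 (p = 4 - 2*(2372551 - 1*2003635) = 4 - 2*(2372551 - 2003635) = 4 - 2*368916 = 4 - 737832 = -737828)
z(o) = -4*o
w = -11058143822386 (w = (1608034 - 4958477)*(4038330 - 737828) = -3350443*3300502 = -11058143822386)
w/z(R) = -11058143822386/((-4*(-3))) = -11058143822386/12 = -11058143822386*1/12 = -5529071911193/6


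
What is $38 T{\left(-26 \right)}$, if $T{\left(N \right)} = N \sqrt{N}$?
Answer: $- 988 i \sqrt{26} \approx - 5037.8 i$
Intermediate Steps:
$T{\left(N \right)} = N^{\frac{3}{2}}$
$38 T{\left(-26 \right)} = 38 \left(-26\right)^{\frac{3}{2}} = 38 \left(- 26 i \sqrt{26}\right) = - 988 i \sqrt{26}$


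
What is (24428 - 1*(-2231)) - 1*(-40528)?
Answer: 67187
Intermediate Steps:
(24428 - 1*(-2231)) - 1*(-40528) = (24428 + 2231) + 40528 = 26659 + 40528 = 67187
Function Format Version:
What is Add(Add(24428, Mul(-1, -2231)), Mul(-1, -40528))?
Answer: 67187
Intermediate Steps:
Add(Add(24428, Mul(-1, -2231)), Mul(-1, -40528)) = Add(Add(24428, 2231), 40528) = Add(26659, 40528) = 67187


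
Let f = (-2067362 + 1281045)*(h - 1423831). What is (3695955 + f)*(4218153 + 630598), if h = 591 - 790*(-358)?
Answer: 4348046323684710345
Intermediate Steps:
h = 283411 (h = 591 + 282820 = 283411)
f = 896731633140 (f = (-2067362 + 1281045)*(283411 - 1423831) = -786317*(-1140420) = 896731633140)
(3695955 + f)*(4218153 + 630598) = (3695955 + 896731633140)*(4218153 + 630598) = 896735329095*4848751 = 4348046323684710345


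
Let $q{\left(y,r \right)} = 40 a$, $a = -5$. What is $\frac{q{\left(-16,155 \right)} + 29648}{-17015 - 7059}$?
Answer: $- \frac{14724}{12037} \approx -1.2232$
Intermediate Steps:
$q{\left(y,r \right)} = -200$ ($q{\left(y,r \right)} = 40 \left(-5\right) = -200$)
$\frac{q{\left(-16,155 \right)} + 29648}{-17015 - 7059} = \frac{-200 + 29648}{-17015 - 7059} = \frac{29448}{-24074} = 29448 \left(- \frac{1}{24074}\right) = - \frac{14724}{12037}$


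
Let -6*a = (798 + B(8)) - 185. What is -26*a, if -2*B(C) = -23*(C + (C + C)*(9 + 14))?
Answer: 64181/3 ≈ 21394.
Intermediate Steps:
B(C) = 1081*C/2 (B(C) = -(-23)*(C + (C + C)*(9 + 14))/2 = -(-23)*(C + (2*C)*23)/2 = -(-23)*(C + 46*C)/2 = -(-23)*47*C/2 = -(-1081)*C/2 = 1081*C/2)
a = -4937/6 (a = -((798 + (1081/2)*8) - 185)/6 = -((798 + 4324) - 185)/6 = -(5122 - 185)/6 = -1/6*4937 = -4937/6 ≈ -822.83)
-26*a = -26*(-4937/6) = 64181/3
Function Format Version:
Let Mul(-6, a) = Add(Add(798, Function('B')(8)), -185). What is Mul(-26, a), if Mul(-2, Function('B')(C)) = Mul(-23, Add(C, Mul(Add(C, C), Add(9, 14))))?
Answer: Rational(64181, 3) ≈ 21394.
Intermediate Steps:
Function('B')(C) = Mul(Rational(1081, 2), C) (Function('B')(C) = Mul(Rational(-1, 2), Mul(-23, Add(C, Mul(Add(C, C), Add(9, 14))))) = Mul(Rational(-1, 2), Mul(-23, Add(C, Mul(Mul(2, C), 23)))) = Mul(Rational(-1, 2), Mul(-23, Add(C, Mul(46, C)))) = Mul(Rational(-1, 2), Mul(-23, Mul(47, C))) = Mul(Rational(-1, 2), Mul(-1081, C)) = Mul(Rational(1081, 2), C))
a = Rational(-4937, 6) (a = Mul(Rational(-1, 6), Add(Add(798, Mul(Rational(1081, 2), 8)), -185)) = Mul(Rational(-1, 6), Add(Add(798, 4324), -185)) = Mul(Rational(-1, 6), Add(5122, -185)) = Mul(Rational(-1, 6), 4937) = Rational(-4937, 6) ≈ -822.83)
Mul(-26, a) = Mul(-26, Rational(-4937, 6)) = Rational(64181, 3)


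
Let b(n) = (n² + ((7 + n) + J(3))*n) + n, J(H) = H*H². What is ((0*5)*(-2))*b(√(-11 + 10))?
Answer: 0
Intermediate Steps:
J(H) = H³
b(n) = n + n² + n*(34 + n) (b(n) = (n² + ((7 + n) + 3³)*n) + n = (n² + ((7 + n) + 27)*n) + n = (n² + (34 + n)*n) + n = (n² + n*(34 + n)) + n = n + n² + n*(34 + n))
((0*5)*(-2))*b(√(-11 + 10)) = ((0*5)*(-2))*(√(-11 + 10)*(35 + 2*√(-11 + 10))) = (0*(-2))*(√(-1)*(35 + 2*√(-1))) = 0*(I*(35 + 2*I)) = 0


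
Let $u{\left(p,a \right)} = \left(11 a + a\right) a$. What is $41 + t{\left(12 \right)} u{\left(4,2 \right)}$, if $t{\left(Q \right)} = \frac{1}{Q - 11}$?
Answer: $89$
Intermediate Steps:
$t{\left(Q \right)} = \frac{1}{-11 + Q}$
$u{\left(p,a \right)} = 12 a^{2}$ ($u{\left(p,a \right)} = 12 a a = 12 a^{2}$)
$41 + t{\left(12 \right)} u{\left(4,2 \right)} = 41 + \frac{12 \cdot 2^{2}}{-11 + 12} = 41 + \frac{12 \cdot 4}{1} = 41 + 1 \cdot 48 = 41 + 48 = 89$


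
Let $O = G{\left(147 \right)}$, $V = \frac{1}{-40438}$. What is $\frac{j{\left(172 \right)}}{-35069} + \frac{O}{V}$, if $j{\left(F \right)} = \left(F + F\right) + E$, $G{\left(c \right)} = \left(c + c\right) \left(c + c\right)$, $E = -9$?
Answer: $- \frac{122576639509127}{35069} \approx -3.4953 \cdot 10^{9}$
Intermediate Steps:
$V = - \frac{1}{40438} \approx -2.4729 \cdot 10^{-5}$
$G{\left(c \right)} = 4 c^{2}$ ($G{\left(c \right)} = 2 c 2 c = 4 c^{2}$)
$O = 86436$ ($O = 4 \cdot 147^{2} = 4 \cdot 21609 = 86436$)
$j{\left(F \right)} = -9 + 2 F$ ($j{\left(F \right)} = \left(F + F\right) - 9 = 2 F - 9 = -9 + 2 F$)
$\frac{j{\left(172 \right)}}{-35069} + \frac{O}{V} = \frac{-9 + 2 \cdot 172}{-35069} + \frac{86436}{- \frac{1}{40438}} = \left(-9 + 344\right) \left(- \frac{1}{35069}\right) + 86436 \left(-40438\right) = 335 \left(- \frac{1}{35069}\right) - 3495298968 = - \frac{335}{35069} - 3495298968 = - \frac{122576639509127}{35069}$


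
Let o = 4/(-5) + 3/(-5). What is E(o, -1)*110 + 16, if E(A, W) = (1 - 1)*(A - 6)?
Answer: 16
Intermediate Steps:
o = -7/5 (o = 4*(-⅕) + 3*(-⅕) = -⅘ - ⅗ = -7/5 ≈ -1.4000)
E(A, W) = 0 (E(A, W) = 0*(-6 + A) = 0)
E(o, -1)*110 + 16 = 0*110 + 16 = 0 + 16 = 16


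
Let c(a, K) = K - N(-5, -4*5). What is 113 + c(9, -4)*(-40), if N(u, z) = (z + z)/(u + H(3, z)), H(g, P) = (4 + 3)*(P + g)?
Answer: 8863/31 ≈ 285.90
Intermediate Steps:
H(g, P) = 7*P + 7*g (H(g, P) = 7*(P + g) = 7*P + 7*g)
N(u, z) = 2*z/(21 + u + 7*z) (N(u, z) = (z + z)/(u + (7*z + 7*3)) = (2*z)/(u + (7*z + 21)) = (2*z)/(u + (21 + 7*z)) = (2*z)/(21 + u + 7*z) = 2*z/(21 + u + 7*z))
c(a, K) = -10/31 + K (c(a, K) = K - 2*(-4*5)/(21 - 5 + 7*(-4*5)) = K - 2*(-20)/(21 - 5 + 7*(-20)) = K - 2*(-20)/(21 - 5 - 140) = K - 2*(-20)/(-124) = K - 2*(-20)*(-1)/124 = K - 1*10/31 = K - 10/31 = -10/31 + K)
113 + c(9, -4)*(-40) = 113 + (-10/31 - 4)*(-40) = 113 - 134/31*(-40) = 113 + 5360/31 = 8863/31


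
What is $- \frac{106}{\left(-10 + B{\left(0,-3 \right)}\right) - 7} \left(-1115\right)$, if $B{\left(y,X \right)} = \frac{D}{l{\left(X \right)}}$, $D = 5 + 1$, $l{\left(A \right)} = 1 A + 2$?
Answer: $- \frac{118190}{23} \approx -5138.7$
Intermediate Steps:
$l{\left(A \right)} = 2 + A$ ($l{\left(A \right)} = A + 2 = 2 + A$)
$D = 6$
$B{\left(y,X \right)} = \frac{6}{2 + X}$
$- \frac{106}{\left(-10 + B{\left(0,-3 \right)}\right) - 7} \left(-1115\right) = - \frac{106}{\left(-10 + \frac{6}{2 - 3}\right) - 7} \left(-1115\right) = - \frac{106}{\left(-10 + \frac{6}{-1}\right) - 7} \left(-1115\right) = - \frac{106}{\left(-10 + 6 \left(-1\right)\right) - 7} \left(-1115\right) = - \frac{106}{\left(-10 - 6\right) - 7} \left(-1115\right) = - \frac{106}{-16 - 7} \left(-1115\right) = - \frac{106}{-23} \left(-1115\right) = \left(-106\right) \left(- \frac{1}{23}\right) \left(-1115\right) = \frac{106}{23} \left(-1115\right) = - \frac{118190}{23}$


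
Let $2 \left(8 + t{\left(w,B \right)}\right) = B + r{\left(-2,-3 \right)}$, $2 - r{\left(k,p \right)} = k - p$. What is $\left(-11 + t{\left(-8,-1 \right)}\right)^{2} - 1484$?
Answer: $-1123$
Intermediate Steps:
$r{\left(k,p \right)} = 2 + p - k$ ($r{\left(k,p \right)} = 2 - \left(k - p\right) = 2 + p - k$)
$t{\left(w,B \right)} = - \frac{15}{2} + \frac{B}{2}$ ($t{\left(w,B \right)} = -8 + \frac{B - -1}{2} = -8 + \frac{B + \left(2 - 3 + 2\right)}{2} = -8 + \frac{B + 1}{2} = -8 + \frac{1 + B}{2} = -8 + \left(\frac{1}{2} + \frac{B}{2}\right) = - \frac{15}{2} + \frac{B}{2}$)
$\left(-11 + t{\left(-8,-1 \right)}\right)^{2} - 1484 = \left(-11 + \left(- \frac{15}{2} + \frac{1}{2} \left(-1\right)\right)\right)^{2} - 1484 = \left(-11 - 8\right)^{2} - 1484 = \left(-19\right)^{2} - 1484 = 361 - 1484 = -1123$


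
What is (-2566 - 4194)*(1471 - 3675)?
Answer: 14899040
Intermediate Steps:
(-2566 - 4194)*(1471 - 3675) = -6760*(-2204) = 14899040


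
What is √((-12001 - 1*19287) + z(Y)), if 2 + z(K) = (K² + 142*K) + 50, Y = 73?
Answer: I*√15545 ≈ 124.68*I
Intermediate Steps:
z(K) = 48 + K² + 142*K (z(K) = -2 + ((K² + 142*K) + 50) = -2 + (50 + K² + 142*K) = 48 + K² + 142*K)
√((-12001 - 1*19287) + z(Y)) = √((-12001 - 1*19287) + (48 + 73² + 142*73)) = √((-12001 - 19287) + (48 + 5329 + 10366)) = √(-31288 + 15743) = √(-15545) = I*√15545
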